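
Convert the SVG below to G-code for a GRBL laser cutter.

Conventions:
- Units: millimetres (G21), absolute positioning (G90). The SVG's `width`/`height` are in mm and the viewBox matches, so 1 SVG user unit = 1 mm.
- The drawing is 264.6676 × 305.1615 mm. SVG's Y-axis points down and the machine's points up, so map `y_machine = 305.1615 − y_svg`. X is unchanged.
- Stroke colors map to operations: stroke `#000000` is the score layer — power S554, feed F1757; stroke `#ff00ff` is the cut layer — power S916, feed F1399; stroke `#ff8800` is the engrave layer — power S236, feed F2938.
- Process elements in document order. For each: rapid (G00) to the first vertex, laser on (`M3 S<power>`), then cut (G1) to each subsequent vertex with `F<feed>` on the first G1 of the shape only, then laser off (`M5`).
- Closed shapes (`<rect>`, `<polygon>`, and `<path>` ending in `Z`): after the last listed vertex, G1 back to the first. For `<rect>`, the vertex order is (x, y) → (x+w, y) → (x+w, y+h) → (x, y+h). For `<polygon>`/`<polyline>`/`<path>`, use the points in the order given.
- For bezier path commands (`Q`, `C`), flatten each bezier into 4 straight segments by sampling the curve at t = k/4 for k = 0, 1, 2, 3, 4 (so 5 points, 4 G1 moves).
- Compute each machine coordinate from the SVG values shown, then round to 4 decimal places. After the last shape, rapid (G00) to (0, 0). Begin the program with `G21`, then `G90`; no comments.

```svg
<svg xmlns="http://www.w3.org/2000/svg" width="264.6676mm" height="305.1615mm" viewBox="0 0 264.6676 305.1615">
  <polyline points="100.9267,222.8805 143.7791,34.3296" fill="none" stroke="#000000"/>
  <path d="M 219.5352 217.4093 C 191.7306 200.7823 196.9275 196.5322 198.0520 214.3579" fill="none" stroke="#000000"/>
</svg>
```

viewBox `0 0 264.6676 305.1615` with mm width/height → 1 unit = 1 mm. Flip: y_m = 305.1615 − y_svg.

**Shape 1** — `<polyline>` line segment, stroke `#000000` → score (S554, F1757). Machine vertices: (100.9267,82.2810) → (143.7791,270.8319). Open path.

**Shape 2** — `<path>` cubic bezier, stroke `#000000` → score (S554, F1757). Control points (SVG): P0=(219.5352,217.4093), P1=(191.7306,200.7823), P2=(196.9275,196.5322), P3=(198.0520,214.3579); sampled at t=k/4. Machine vertices: (219.5352,87.7522) → (204.2903,97.7502) → (197.9452,102.1977) → (197.0243,100.1852) → (198.0520,90.8036). Open path.

G21
G90
G00 X100.9267 Y82.2810
M3 S554
G1 X143.7791 Y270.8319 F1757
M5
G00 X219.5352 Y87.7522
M3 S554
G1 X204.2903 Y97.7502 F1757
G1 X197.9452 Y102.1977
G1 X197.0243 Y100.1852
G1 X198.0520 Y90.8036
M5
G00 X0.0000 Y0.0000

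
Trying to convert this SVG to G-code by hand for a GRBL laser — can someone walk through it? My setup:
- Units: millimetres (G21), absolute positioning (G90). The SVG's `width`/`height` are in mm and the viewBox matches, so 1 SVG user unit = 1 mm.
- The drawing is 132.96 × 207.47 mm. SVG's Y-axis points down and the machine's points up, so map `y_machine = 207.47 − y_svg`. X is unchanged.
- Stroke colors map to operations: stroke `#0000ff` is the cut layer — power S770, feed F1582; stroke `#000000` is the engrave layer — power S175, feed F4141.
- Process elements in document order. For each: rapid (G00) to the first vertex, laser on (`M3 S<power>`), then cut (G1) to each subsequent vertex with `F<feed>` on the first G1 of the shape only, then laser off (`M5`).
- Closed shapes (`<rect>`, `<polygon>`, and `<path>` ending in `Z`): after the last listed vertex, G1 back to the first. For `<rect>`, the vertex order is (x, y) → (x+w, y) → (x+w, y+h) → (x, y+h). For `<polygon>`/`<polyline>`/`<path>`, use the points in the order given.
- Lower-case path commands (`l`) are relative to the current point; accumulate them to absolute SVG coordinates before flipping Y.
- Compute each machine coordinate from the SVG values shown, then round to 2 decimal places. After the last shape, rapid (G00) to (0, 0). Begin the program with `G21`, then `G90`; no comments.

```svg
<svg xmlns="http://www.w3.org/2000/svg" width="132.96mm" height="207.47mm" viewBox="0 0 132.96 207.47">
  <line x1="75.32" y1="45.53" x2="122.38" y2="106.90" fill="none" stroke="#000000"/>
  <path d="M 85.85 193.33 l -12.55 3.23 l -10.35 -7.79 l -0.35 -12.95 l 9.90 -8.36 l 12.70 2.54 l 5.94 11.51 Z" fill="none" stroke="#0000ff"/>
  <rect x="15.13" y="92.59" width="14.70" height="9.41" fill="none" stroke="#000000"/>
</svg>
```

G21
G90
G00 X75.32 Y161.94
M3 S175
G1 X122.38 Y100.57 F4141
M5
G00 X85.85 Y14.14
M3 S770
G1 X73.30 Y10.91 F1582
G1 X62.95 Y18.70
G1 X62.60 Y31.65
G1 X72.50 Y40.01
G1 X85.20 Y37.47
G1 X91.14 Y25.96
G1 X85.85 Y14.14
M5
G00 X15.13 Y114.88
M3 S175
G1 X29.83 Y114.88 F4141
G1 X29.83 Y105.47
G1 X15.13 Y105.47
G1 X15.13 Y114.88
M5
G00 X0.00 Y0.00

viewBox `0 0 132.96 207.47` with mm width/height → 1 unit = 1 mm. Flip: y_m = 207.47 − y_svg.

**Shape 1** — `<line>` line segment, stroke `#000000` → engrave (S175, F4141). Machine vertices: (75.32,161.94) → (122.38,100.57). Open path.

**Shape 2** — `<path>` regular polygon, stroke `#0000ff` → cut (S770, F1582). Machine vertices: (85.85,14.14) → (73.30,10.91) → (62.95,18.70) → (62.60,31.65) → (72.50,40.01) → (85.20,37.47) → (91.14,25.96) → (85.85,14.14). Closed: final G1 returns to the first vertex.

**Shape 3** — `<rect>` rectangle, stroke `#000000` → engrave (S175, F4141). Machine vertices: (15.13,114.88) → (29.83,114.88) → (29.83,105.47) → (15.13,105.47) → (15.13,114.88). Closed: final G1 returns to the first vertex.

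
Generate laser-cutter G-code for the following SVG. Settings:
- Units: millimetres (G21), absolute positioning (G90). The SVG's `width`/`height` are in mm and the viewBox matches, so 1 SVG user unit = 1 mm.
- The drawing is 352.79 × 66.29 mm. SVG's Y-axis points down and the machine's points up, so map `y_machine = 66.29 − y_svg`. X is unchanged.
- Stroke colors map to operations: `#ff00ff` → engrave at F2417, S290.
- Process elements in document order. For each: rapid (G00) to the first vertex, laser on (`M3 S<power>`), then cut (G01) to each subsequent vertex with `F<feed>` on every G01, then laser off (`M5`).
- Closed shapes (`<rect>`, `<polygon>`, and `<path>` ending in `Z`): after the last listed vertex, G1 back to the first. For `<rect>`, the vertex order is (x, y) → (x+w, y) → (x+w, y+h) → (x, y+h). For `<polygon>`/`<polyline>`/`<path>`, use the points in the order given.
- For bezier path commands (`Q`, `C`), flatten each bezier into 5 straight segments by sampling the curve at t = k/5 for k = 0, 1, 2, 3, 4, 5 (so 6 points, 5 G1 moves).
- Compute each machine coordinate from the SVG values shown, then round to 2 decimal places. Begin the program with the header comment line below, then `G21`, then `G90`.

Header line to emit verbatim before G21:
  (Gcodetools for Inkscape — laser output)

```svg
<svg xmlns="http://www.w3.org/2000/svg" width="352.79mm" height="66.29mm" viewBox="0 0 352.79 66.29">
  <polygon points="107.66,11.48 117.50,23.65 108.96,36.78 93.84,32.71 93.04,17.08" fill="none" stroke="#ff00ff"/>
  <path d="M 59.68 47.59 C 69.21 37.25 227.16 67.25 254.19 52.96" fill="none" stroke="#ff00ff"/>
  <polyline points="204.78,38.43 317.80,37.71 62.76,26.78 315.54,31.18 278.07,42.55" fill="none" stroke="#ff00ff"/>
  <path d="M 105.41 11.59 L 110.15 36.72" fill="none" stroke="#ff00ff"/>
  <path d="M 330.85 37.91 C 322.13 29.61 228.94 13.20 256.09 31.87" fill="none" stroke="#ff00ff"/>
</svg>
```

(Gcodetools for Inkscape — laser output)
G21
G90
G00 X107.66 Y54.81
M3 S290
G01 X117.50 Y42.64 F2417
G01 X108.96 Y29.51 F2417
G01 X93.84 Y33.58 F2417
G01 X93.04 Y49.21 F2417
G01 X107.66 Y54.81 F2417
M5
G00 X59.68 Y18.70
M3 S290
G01 X80.97 Y20.74 F2417
G01 X124.48 Y17.16 F2417
G01 X176.79 Y12.02 F2417
G01 X224.50 Y9.39 F2417
G01 X254.19 Y13.33 F2417
M5
G00 X204.78 Y27.86
M3 S290
G01 X317.80 Y28.58 F2417
G01 X62.76 Y39.51 F2417
G01 X315.54 Y35.11 F2417
G01 X278.07 Y23.74 F2417
M5
G00 X105.41 Y54.70
M3 S290
G01 X110.15 Y29.57 F2417
M5
G00 X330.85 Y28.38
M3 S290
G01 X317.12 Y33.99 F2417
G01 X292.95 Y39.47 F2417
G01 X268.17 Y42.75 F2417
G01 X252.60 Y41.76 F2417
G01 X256.09 Y34.42 F2417
M5

viewBox `0 0 352.79 66.29` with mm width/height → 1 unit = 1 mm. Flip: y_m = 66.29 − y_svg.

**Shape 1** — `<polygon>` regular polygon, stroke `#ff00ff` → engrave (S290, F2417). Machine vertices: (107.66,54.81) → (117.50,42.64) → (108.96,29.51) → (93.84,33.58) → (93.04,49.21) → (107.66,54.81). Closed: final G1 returns to the first vertex.

**Shape 2** — `<path>` cubic bezier, stroke `#ff00ff` → engrave (S290, F2417). Control points (SVG): P0=(59.68,47.59), P1=(69.21,37.25), P2=(227.16,67.25), P3=(254.19,52.96); sampled at t=k/5. Machine vertices: (59.68,18.70) → (80.97,20.74) → (124.48,17.16) → (176.79,12.02) → (224.50,9.39) → (254.19,13.33). Open path.

**Shape 3** — `<polyline>` open polyline, stroke `#ff00ff` → engrave (S290, F2417). Machine vertices: (204.78,27.86) → (317.80,28.58) → (62.76,39.51) → (315.54,35.11) → (278.07,23.74). Open path.

**Shape 4** — `<path>` line segment, stroke `#ff00ff` → engrave (S290, F2417). Machine vertices: (105.41,54.70) → (110.15,29.57). Open path.

**Shape 5** — `<path>` cubic bezier, stroke `#ff00ff` → engrave (S290, F2417). Control points (SVG): P0=(330.85,37.91), P1=(322.13,29.61), P2=(228.94,13.20), P3=(256.09,31.87); sampled at t=k/5. Machine vertices: (330.85,28.38) → (317.12,33.99) → (292.95,39.47) → (268.17,42.75) → (252.60,41.76) → (256.09,34.42). Open path.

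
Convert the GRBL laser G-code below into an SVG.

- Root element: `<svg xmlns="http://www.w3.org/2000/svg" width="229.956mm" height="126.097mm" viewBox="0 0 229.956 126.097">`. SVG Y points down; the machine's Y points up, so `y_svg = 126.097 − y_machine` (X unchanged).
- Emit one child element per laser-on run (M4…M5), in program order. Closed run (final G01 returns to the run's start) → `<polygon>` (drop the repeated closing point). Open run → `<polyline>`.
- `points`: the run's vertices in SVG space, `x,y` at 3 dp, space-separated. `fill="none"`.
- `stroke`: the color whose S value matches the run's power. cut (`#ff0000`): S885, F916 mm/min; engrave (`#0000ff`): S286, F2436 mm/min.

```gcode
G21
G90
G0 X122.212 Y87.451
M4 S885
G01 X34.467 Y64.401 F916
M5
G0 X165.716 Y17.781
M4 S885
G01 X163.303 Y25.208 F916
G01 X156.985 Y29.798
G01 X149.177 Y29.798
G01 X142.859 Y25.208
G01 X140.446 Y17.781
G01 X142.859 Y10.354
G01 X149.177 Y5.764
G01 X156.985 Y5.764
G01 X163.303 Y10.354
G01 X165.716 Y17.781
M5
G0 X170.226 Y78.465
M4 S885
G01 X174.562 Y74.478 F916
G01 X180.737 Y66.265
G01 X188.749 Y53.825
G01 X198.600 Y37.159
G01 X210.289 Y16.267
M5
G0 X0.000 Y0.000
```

<svg xmlns="http://www.w3.org/2000/svg" width="229.956mm" height="126.097mm" viewBox="0 0 229.956 126.097">
  <polyline points="122.212,38.646 34.467,61.696" fill="none" stroke="#ff0000"/>
  <polygon points="165.716,108.316 163.303,100.889 156.985,96.299 149.177,96.299 142.859,100.889 140.446,108.316 142.859,115.743 149.177,120.333 156.985,120.333 163.303,115.743" fill="none" stroke="#ff0000"/>
  <polyline points="170.226,47.632 174.562,51.619 180.737,59.832 188.749,72.272 198.600,88.938 210.289,109.830" fill="none" stroke="#ff0000"/>
</svg>

Machine Y-up, SVG Y-down with viewBox height 126.097, so y_svg = 126.097 − y_machine; X carries over. Every run uses S885, so all elements get stroke `#ff0000` (cut).

Run 1: The run is open, so emit a `<polyline>` with points (Y-flipped): 122.212,38.646 34.467,61.696.

Run 2: The run returns to its start, so emit a `<polygon>` with points (Y-flipped): 165.716,108.316 163.303,100.889 156.985,96.299 149.177,96.299 142.859,100.889 140.446,108.316 142.859,115.743 149.177,120.333 156.985,120.333 163.303,115.743.

Run 3: The run is open, so emit a `<polyline>` with points (Y-flipped): 170.226,47.632 174.562,51.619 180.737,59.832 188.749,72.272 198.600,88.938 210.289,109.830.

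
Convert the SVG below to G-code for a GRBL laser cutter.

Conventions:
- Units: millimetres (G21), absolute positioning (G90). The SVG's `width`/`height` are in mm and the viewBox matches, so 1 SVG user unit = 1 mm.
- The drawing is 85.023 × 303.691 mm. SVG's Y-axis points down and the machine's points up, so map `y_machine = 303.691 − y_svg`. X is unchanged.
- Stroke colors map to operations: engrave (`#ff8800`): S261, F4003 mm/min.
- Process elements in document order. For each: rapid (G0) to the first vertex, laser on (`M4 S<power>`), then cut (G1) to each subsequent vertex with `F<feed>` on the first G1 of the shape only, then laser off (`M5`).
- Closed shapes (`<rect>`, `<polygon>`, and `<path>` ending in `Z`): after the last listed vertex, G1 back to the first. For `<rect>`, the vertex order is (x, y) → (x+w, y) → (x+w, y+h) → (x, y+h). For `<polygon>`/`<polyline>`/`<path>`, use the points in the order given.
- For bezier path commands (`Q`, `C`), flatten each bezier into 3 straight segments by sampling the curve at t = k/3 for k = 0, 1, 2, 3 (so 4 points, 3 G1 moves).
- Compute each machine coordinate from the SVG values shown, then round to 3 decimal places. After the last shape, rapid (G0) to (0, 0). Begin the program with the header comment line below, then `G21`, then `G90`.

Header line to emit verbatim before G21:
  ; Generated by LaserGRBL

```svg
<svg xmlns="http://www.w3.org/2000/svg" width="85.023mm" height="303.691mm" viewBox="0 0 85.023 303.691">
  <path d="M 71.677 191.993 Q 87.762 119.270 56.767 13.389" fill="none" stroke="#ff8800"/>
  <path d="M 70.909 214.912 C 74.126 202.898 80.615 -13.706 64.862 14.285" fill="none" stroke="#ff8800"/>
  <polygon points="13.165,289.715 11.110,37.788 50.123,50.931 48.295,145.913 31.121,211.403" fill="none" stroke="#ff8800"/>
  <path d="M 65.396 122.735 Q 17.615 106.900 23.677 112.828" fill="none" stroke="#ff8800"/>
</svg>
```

; Generated by LaserGRBL
G21
G90
G0 X71.677 Y111.698
M4 S261
G1 X77.169 Y163.864 F4003
G1 X72.199 Y223.399
G1 X56.767 Y290.302
M5
G0 X70.909 Y88.779
M4 S261
G1 X74.272 Y152.353 F4003
G1 X74.146 Y252.502
G1 X64.862 Y289.406
M5
G0 X13.165 Y13.976
M4 S261
G1 X11.110 Y265.903 F4003
G1 X50.123 Y252.760
G1 X48.295 Y157.778
G1 X31.121 Y92.288
G1 X13.165 Y13.976
M5
G0 X65.396 Y180.956
M4 S261
G1 X39.525 Y189.095 F4003
G1 X25.618 Y192.397
G1 X23.677 Y190.863
M5
G0 X0.000 Y0.000

1 u = 1 mm; y_m = 303.691 − y.

[1] `<path>` quadratic bezier, #ff8800→engrave S261 F4003: (71.677,111.698) → (77.169,163.864) → (72.199,223.399) → (56.767,290.302)

[2] `<path>` cubic bezier, #ff8800→engrave S261 F4003: (70.909,88.779) → (74.272,152.353) → (74.146,252.502) → (64.862,289.406)

[3] `<polygon>` closed polygon, #ff8800→engrave S261 F4003: (13.165,13.976) → (11.110,265.903) → (50.123,252.760) → (48.295,157.778) → (31.121,92.288) → (13.165,13.976) (closed)

[4] `<path>` quadratic bezier, #ff8800→engrave S261 F4003: (65.396,180.956) → (39.525,189.095) → (25.618,192.397) → (23.677,190.863)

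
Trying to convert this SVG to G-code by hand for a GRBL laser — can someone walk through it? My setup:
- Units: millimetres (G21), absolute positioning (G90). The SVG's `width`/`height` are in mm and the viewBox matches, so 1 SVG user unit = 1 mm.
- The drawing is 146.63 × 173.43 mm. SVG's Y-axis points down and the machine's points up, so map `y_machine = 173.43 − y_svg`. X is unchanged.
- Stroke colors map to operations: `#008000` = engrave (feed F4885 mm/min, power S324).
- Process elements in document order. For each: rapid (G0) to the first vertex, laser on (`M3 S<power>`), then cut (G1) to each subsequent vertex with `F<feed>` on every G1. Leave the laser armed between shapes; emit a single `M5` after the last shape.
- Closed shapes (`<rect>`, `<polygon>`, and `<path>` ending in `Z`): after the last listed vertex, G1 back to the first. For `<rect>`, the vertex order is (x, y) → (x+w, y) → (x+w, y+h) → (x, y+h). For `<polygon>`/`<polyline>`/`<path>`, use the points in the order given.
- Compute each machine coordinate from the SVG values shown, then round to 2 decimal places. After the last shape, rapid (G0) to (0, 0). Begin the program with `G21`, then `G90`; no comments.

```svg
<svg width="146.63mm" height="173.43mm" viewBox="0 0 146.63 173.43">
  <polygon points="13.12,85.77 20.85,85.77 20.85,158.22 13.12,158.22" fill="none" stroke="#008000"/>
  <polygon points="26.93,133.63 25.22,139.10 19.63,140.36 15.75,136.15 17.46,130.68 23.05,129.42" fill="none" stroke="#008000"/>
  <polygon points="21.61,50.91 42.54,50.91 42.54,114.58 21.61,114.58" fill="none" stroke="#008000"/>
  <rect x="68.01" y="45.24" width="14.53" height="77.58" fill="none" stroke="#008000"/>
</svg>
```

1 u = 1 mm; y_m = 173.43 − y.

[1] `<polygon>` rectangle, #008000→engrave S324 F4885: (13.12,87.66) → (20.85,87.66) → (20.85,15.21) → (13.12,15.21) → (13.12,87.66) (closed)

[2] `<polygon>` regular polygon, #008000→engrave S324 F4885: (26.93,39.80) → (25.22,34.33) → (19.63,33.07) → (15.75,37.28) → (17.46,42.75) → (23.05,44.01) → (26.93,39.80) (closed)

[3] `<polygon>` rectangle, #008000→engrave S324 F4885: (21.61,122.52) → (42.54,122.52) → (42.54,58.85) → (21.61,58.85) → (21.61,122.52) (closed)

[4] `<rect>` rectangle, #008000→engrave S324 F4885: (68.01,128.19) → (82.54,128.19) → (82.54,50.61) → (68.01,50.61) → (68.01,128.19) (closed)

G21
G90
G0 X13.12 Y87.66
M3 S324
G1 X20.85 Y87.66 F4885
G1 X20.85 Y15.21 F4885
G1 X13.12 Y15.21 F4885
G1 X13.12 Y87.66 F4885
G0 X26.93 Y39.80
M3 S324
G1 X25.22 Y34.33 F4885
G1 X19.63 Y33.07 F4885
G1 X15.75 Y37.28 F4885
G1 X17.46 Y42.75 F4885
G1 X23.05 Y44.01 F4885
G1 X26.93 Y39.80 F4885
G0 X21.61 Y122.52
M3 S324
G1 X42.54 Y122.52 F4885
G1 X42.54 Y58.85 F4885
G1 X21.61 Y58.85 F4885
G1 X21.61 Y122.52 F4885
G0 X68.01 Y128.19
M3 S324
G1 X82.54 Y128.19 F4885
G1 X82.54 Y50.61 F4885
G1 X68.01 Y50.61 F4885
G1 X68.01 Y128.19 F4885
M5
G0 X0.00 Y0.00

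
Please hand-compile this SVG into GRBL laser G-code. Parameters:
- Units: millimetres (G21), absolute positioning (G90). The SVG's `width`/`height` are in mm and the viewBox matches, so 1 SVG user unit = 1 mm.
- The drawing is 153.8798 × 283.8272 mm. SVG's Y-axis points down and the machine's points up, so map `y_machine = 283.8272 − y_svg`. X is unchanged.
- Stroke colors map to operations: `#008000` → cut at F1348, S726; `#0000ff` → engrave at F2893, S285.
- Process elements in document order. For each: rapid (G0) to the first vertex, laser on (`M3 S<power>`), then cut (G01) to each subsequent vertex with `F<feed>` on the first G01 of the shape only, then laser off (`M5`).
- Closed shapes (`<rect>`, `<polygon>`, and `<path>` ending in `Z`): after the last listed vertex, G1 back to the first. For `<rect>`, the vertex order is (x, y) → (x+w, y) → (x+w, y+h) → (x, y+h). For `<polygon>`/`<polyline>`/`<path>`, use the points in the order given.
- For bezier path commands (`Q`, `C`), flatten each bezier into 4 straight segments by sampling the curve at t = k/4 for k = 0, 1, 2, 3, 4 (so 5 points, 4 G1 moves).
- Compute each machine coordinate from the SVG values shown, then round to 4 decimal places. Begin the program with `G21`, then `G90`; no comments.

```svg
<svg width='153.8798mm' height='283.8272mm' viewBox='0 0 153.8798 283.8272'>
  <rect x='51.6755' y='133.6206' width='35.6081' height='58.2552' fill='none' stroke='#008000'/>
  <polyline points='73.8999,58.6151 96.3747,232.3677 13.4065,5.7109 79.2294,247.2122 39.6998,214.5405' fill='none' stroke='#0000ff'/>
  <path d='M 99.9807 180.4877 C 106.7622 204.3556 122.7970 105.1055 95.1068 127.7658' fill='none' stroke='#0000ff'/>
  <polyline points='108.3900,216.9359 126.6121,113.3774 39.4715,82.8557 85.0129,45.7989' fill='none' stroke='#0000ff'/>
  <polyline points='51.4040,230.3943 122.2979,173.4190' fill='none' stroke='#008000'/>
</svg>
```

1 u = 1 mm; y_m = 283.8272 − y.

[1] `<rect>` rectangle, #008000→cut S726 F1348: (51.6755,150.2066) → (87.2836,150.2066) → (87.2836,91.9514) → (51.6755,91.9514) → (51.6755,150.2066) (closed)

[2] `<polyline>` open polyline, #0000ff→engrave S285 F2893: (73.8999,225.2121) → (96.3747,51.4595) → (13.4065,278.1163) → (79.2294,36.6150) → (39.6998,69.2867)

[3] `<path>` cubic bezier, #0000ff→engrave S285 F2893: (99.9807,103.3395) → (105.9740,104.6946) → (110.4706,129.2476) → (108.5038,154.0270) → (95.1068,156.0614)

[4] `<polyline>` open polyline, #0000ff→engrave S285 F2893: (108.3900,66.8913) → (126.6121,170.4498) → (39.4715,200.9715) → (85.0129,238.0283)

[5] `<polyline>` line segment, #008000→cut S726 F1348: (51.4040,53.4329) → (122.2979,110.4082)

G21
G90
G0 X51.6755 Y150.2066
M3 S726
G01 X87.2836 Y150.2066 F1348
G01 X87.2836 Y91.9514
G01 X51.6755 Y91.9514
G01 X51.6755 Y150.2066
M5
G0 X73.8999 Y225.2121
M3 S285
G01 X96.3747 Y51.4595 F2893
G01 X13.4065 Y278.1163
G01 X79.2294 Y36.6150
G01 X39.6998 Y69.2867
M5
G0 X99.9807 Y103.3395
M3 S285
G01 X105.9740 Y104.6946 F2893
G01 X110.4706 Y129.2476
G01 X108.5038 Y154.0270
G01 X95.1068 Y156.0614
M5
G0 X108.3900 Y66.8913
M3 S285
G01 X126.6121 Y170.4498 F2893
G01 X39.4715 Y200.9715
G01 X85.0129 Y238.0283
M5
G0 X51.4040 Y53.4329
M3 S726
G01 X122.2979 Y110.4082 F1348
M5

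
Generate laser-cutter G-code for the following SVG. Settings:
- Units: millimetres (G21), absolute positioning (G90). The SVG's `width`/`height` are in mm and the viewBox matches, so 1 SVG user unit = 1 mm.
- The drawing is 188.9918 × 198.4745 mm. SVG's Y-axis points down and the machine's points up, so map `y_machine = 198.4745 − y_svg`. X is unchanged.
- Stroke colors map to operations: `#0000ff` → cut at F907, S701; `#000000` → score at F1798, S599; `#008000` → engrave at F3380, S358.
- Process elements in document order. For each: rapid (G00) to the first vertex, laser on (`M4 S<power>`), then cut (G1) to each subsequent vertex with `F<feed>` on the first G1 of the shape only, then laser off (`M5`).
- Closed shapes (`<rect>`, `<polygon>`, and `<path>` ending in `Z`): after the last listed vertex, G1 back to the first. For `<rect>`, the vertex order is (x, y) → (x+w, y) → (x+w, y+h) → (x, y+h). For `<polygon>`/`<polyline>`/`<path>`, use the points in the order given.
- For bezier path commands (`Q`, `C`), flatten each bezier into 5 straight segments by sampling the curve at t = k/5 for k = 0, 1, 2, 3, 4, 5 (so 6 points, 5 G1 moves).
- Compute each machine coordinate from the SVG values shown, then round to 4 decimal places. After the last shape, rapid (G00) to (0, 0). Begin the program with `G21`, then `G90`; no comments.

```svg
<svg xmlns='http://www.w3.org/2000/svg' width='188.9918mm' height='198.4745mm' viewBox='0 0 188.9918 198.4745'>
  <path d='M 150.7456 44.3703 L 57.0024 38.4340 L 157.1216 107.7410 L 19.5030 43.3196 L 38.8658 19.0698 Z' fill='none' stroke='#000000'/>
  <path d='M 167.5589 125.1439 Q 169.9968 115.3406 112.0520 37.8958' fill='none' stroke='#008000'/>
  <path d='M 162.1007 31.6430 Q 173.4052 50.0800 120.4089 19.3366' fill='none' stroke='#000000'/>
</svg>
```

G21
G90
G00 X150.7456 Y154.1042
M4 S599
G1 X57.0024 Y160.0405 F1798
G1 X157.1216 Y90.7335
G1 X19.5030 Y155.1549
G1 X38.8658 Y179.4047
G1 X150.7456 Y154.1042
M5
G00 X167.5589 Y73.3306
M4 S358
G1 X166.1188 Y79.9576 F3380
G1 X159.8480 Y91.9959
G1 X148.7466 Y109.4455
G1 X132.8146 Y132.3064
G1 X112.0520 Y160.5787
M5
G00 X162.1007 Y166.8315
M4 S599
G1 X164.0505 Y161.4239 F1798
G1 X160.8562 Y159.9508
G1 X152.5178 Y162.4120
G1 X139.0354 Y168.8078
G1 X120.4089 Y179.1379
M5
G00 X0.0000 Y0.0000

viewBox `0 0 188.9918 198.4745` with mm width/height → 1 unit = 1 mm. Flip: y_m = 198.4745 − y_svg.

**Shape 1** — `<path>` closed polygon, stroke `#000000` → score (S599, F1798). Machine vertices: (150.7456,154.1042) → (57.0024,160.0405) → (157.1216,90.7335) → (19.5030,155.1549) → (38.8658,179.4047) → (150.7456,154.1042). Closed: final G1 returns to the first vertex.

**Shape 2** — `<path>` quadratic bezier, stroke `#008000` → engrave (S358, F3380). Control points (SVG): P0=(167.5589,125.1439), P1=(169.9968,115.3406), P2=(112.0520,37.8958); sampled at t=k/5. Machine vertices: (167.5589,73.3306) → (166.1188,79.9576) → (159.8480,91.9959) → (148.7466,109.4455) → (132.8146,132.3064) → (112.0520,160.5787). Open path.

**Shape 3** — `<path>` quadratic bezier, stroke `#000000` → score (S599, F1798). Control points (SVG): P0=(162.1007,31.6430), P1=(173.4052,50.0800), P2=(120.4089,19.3366); sampled at t=k/5. Machine vertices: (162.1007,166.8315) → (164.0505,161.4239) → (160.8562,159.9508) → (152.5178,162.4120) → (139.0354,168.8078) → (120.4089,179.1379). Open path.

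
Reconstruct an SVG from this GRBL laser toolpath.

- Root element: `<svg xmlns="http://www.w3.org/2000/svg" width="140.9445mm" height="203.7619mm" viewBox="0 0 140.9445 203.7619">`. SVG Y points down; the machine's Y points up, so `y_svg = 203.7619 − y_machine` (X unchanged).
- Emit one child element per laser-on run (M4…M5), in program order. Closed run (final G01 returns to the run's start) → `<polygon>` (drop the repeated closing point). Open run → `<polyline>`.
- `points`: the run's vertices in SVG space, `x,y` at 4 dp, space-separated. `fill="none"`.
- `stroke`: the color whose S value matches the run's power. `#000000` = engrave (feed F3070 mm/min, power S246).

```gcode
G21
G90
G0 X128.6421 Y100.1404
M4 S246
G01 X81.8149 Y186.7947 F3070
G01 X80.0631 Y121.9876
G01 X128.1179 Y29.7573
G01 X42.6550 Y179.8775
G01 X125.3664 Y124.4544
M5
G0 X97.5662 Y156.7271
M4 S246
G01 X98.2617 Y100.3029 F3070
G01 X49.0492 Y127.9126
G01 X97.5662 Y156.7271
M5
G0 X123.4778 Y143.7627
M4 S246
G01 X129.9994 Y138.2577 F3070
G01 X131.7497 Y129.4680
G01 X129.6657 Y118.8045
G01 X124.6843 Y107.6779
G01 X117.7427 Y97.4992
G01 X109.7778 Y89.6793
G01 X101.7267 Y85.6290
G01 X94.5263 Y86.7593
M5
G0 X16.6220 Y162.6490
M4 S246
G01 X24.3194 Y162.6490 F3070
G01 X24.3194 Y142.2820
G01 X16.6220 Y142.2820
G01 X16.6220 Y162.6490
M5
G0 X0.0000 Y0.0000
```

<svg xmlns="http://www.w3.org/2000/svg" width="140.9445mm" height="203.7619mm" viewBox="0 0 140.9445 203.7619">
  <polyline points="128.6421,103.6215 81.8149,16.9672 80.0631,81.7743 128.1179,174.0046 42.6550,23.8844 125.3664,79.3075" fill="none" stroke="#000000"/>
  <polygon points="97.5662,47.0348 98.2617,103.4590 49.0492,75.8493" fill="none" stroke="#000000"/>
  <polyline points="123.4778,59.9992 129.9994,65.5042 131.7497,74.2939 129.6657,84.9574 124.6843,96.0840 117.7427,106.2627 109.7778,114.0826 101.7267,118.1329 94.5263,117.0026" fill="none" stroke="#000000"/>
  <polygon points="16.6220,41.1129 24.3194,41.1129 24.3194,61.4799 16.6220,61.4799" fill="none" stroke="#000000"/>
</svg>

Each laser-on run becomes one SVG element. Flip Y back into SVG space with y_svg = 203.7619 − y_machine. Every run uses S246, so all elements get stroke `#000000` (engrave).

Run 1: The run is open, so emit a `<polyline>` with points (Y-flipped): 128.6421,103.6215 81.8149,16.9672 80.0631,81.7743 128.1179,174.0046 42.6550,23.8844 125.3664,79.3075.

Run 2: The run returns to its start, so emit a `<polygon>` with points (Y-flipped): 97.5662,47.0348 98.2617,103.4590 49.0492,75.8493.

Run 3: The run is open, so emit a `<polyline>` with points (Y-flipped): 123.4778,59.9992 129.9994,65.5042 131.7497,74.2939 129.6657,84.9574 124.6843,96.0840 117.7427,106.2627 109.7778,114.0826 101.7267,118.1329 94.5263,117.0026.

Run 4: The run returns to its start, so emit a `<polygon>` with points (Y-flipped): 16.6220,41.1129 24.3194,41.1129 24.3194,61.4799 16.6220,61.4799.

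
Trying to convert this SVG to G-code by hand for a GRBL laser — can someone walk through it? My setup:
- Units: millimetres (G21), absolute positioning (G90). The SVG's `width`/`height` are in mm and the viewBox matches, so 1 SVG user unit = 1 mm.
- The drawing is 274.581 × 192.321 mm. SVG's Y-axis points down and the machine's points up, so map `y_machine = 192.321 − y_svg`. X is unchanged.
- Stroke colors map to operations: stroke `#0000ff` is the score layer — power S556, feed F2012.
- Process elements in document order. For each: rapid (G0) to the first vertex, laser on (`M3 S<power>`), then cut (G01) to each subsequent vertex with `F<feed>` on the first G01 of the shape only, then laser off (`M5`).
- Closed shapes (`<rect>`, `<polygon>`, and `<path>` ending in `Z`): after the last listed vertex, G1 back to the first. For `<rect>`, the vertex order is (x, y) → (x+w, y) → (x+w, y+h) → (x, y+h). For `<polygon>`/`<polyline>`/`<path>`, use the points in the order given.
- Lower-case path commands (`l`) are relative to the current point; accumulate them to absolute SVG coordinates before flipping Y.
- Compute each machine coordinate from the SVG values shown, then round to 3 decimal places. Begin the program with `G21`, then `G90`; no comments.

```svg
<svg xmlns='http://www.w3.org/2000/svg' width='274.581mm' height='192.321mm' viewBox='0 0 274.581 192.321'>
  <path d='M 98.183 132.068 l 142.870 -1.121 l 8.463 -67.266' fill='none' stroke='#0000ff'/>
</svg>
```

viewBox `0 0 274.581 192.321` with mm width/height → 1 unit = 1 mm. Flip: y_m = 192.321 − y_svg.

**Shape 1** — `<path>` open polyline, stroke `#0000ff` → score (S556, F2012). Machine vertices: (98.183,60.253) → (241.053,61.374) → (249.516,128.640). Open path.

G21
G90
G0 X98.183 Y60.253
M3 S556
G01 X241.053 Y61.374 F2012
G01 X249.516 Y128.640
M5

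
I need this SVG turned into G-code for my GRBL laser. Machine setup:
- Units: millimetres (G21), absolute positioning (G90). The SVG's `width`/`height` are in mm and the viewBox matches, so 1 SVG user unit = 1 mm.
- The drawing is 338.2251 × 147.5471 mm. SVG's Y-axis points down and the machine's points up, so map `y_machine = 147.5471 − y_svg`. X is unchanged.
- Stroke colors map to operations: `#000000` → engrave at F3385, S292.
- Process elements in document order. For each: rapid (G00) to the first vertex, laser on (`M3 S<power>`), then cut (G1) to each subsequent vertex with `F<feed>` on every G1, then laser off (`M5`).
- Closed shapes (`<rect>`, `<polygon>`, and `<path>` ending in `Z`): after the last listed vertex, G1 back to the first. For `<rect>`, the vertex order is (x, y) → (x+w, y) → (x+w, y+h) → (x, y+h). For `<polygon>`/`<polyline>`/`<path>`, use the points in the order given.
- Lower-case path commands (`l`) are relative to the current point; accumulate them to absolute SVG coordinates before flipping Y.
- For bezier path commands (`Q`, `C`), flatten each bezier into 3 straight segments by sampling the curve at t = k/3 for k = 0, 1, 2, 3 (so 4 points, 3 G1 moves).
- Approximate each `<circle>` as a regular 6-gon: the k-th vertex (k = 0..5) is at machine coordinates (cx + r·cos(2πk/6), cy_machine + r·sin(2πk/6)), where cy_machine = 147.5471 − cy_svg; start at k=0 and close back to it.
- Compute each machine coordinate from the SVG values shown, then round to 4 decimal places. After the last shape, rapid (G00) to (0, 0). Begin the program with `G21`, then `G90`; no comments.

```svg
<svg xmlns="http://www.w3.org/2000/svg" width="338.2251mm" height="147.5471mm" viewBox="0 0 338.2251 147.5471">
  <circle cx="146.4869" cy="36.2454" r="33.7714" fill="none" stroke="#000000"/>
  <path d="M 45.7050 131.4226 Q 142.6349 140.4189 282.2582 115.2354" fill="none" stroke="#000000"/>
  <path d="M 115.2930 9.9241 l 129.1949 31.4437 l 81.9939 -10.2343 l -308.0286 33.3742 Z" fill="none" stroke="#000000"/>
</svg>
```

Since the viewBox matches the mm dimensions, user units are millimetres directly. The only transform is the Y-flip y_m = 147.5471 − y_svg.

Shape 1 is a circle drawn with `<circle>`. Its stroke #000000 means engrave at S292, F3385. After flipping Y the toolpath is (180.2583,111.3017) → (163.3726,140.5486) → (129.6012,140.5486) → (112.7155,111.3017) → (129.6012,82.0548) → (163.3726,82.0548) → (180.2583,111.3017), returning to the start.

Shape 2 is a quadratic bezier drawn with `<path>`. Its stroke #000000 means engrave at S292, F3385. After flipping Y the toolpath is (45.7050,16.1245) → (115.0686,13.9247) → (193.9197,19.3205) → (282.2582,32.3117).

Shape 3 is a closed polygon drawn with `<path>`. Its stroke #000000 means engrave at S292, F3385. After flipping Y the toolpath is (115.2930,137.6230) → (244.4879,106.1793) → (326.4818,116.4136) → (18.4532,83.0394) → (115.2930,137.6230), returning to the start.

G21
G90
G00 X180.2583 Y111.3017
M3 S292
G1 X163.3726 Y140.5486 F3385
G1 X129.6012 Y140.5486 F3385
G1 X112.7155 Y111.3017 F3385
G1 X129.6012 Y82.0548 F3385
G1 X163.3726 Y82.0548 F3385
G1 X180.2583 Y111.3017 F3385
M5
G00 X45.7050 Y16.1245
M3 S292
G1 X115.0686 Y13.9247 F3385
G1 X193.9197 Y19.3205 F3385
G1 X282.2582 Y32.3117 F3385
M5
G00 X115.2930 Y137.6230
M3 S292
G1 X244.4879 Y106.1793 F3385
G1 X326.4818 Y116.4136 F3385
G1 X18.4532 Y83.0394 F3385
G1 X115.2930 Y137.6230 F3385
M5
G00 X0.0000 Y0.0000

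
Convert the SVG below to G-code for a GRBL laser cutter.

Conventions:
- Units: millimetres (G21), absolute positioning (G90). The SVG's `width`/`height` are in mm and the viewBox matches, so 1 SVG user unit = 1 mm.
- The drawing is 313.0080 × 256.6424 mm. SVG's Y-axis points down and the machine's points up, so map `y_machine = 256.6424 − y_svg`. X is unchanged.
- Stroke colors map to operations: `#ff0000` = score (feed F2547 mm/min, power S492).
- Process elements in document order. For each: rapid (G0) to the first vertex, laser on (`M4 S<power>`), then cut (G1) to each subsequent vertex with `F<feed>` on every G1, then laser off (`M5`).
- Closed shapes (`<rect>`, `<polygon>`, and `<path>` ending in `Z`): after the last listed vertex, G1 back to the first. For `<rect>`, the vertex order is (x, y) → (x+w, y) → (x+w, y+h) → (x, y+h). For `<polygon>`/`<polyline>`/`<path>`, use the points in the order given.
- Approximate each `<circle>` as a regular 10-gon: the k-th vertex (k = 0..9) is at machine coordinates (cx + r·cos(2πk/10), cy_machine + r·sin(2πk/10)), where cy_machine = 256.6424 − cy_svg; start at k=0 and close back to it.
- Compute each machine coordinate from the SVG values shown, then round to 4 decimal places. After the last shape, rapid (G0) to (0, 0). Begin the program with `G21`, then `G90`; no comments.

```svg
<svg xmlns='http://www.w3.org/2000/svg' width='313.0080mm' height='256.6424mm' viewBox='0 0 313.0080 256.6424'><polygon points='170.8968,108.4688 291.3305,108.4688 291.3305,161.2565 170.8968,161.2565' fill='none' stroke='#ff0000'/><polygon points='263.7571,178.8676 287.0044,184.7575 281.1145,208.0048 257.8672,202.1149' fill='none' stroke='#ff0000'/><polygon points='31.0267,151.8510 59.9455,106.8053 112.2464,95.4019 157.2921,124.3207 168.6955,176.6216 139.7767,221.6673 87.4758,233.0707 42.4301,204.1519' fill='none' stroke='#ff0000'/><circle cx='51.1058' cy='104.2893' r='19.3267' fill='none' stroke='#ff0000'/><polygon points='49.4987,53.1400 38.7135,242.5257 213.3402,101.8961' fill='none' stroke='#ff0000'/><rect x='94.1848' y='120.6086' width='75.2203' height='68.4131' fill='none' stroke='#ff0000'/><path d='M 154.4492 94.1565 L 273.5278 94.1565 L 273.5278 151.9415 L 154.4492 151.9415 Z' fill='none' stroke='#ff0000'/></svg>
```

G21
G90
G0 X170.8968 Y148.1736
M4 S492
G1 X291.3305 Y148.1736 F2547
G1 X291.3305 Y95.3859 F2547
G1 X170.8968 Y95.3859 F2547
G1 X170.8968 Y148.1736 F2547
M5
G0 X263.7571 Y77.7748
M4 S492
G1 X287.0044 Y71.8849 F2547
G1 X281.1145 Y48.6376 F2547
G1 X257.8672 Y54.5275 F2547
G1 X263.7571 Y77.7748 F2547
M5
G0 X31.0267 Y104.7914
M4 S492
G1 X59.9455 Y149.8371 F2547
G1 X112.2464 Y161.2405 F2547
G1 X157.2921 Y132.3217 F2547
G1 X168.6955 Y80.0208 F2547
G1 X139.7767 Y34.9751 F2547
G1 X87.4758 Y23.5717 F2547
G1 X42.4301 Y52.4905 F2547
G1 X31.0267 Y104.7914 F2547
M5
G0 X70.4325 Y152.3531
M4 S492
G1 X66.7414 Y163.7130 F2547
G1 X57.0781 Y170.7339 F2547
G1 X45.1335 Y170.7339 F2547
G1 X35.4702 Y163.7130 F2547
G1 X31.7791 Y152.3531 F2547
G1 X35.4702 Y140.9932 F2547
G1 X45.1335 Y133.9723 F2547
G1 X57.0781 Y133.9723 F2547
G1 X66.7414 Y140.9932 F2547
G1 X70.4325 Y152.3531 F2547
M5
G0 X49.4987 Y203.5024
M4 S492
G1 X38.7135 Y14.1167 F2547
G1 X213.3402 Y154.7463 F2547
G1 X49.4987 Y203.5024 F2547
M5
G0 X94.1848 Y136.0338
M4 S492
G1 X169.4051 Y136.0338 F2547
G1 X169.4051 Y67.6207 F2547
G1 X94.1848 Y67.6207 F2547
G1 X94.1848 Y136.0338 F2547
M5
G0 X154.4492 Y162.4859
M4 S492
G1 X273.5278 Y162.4859 F2547
G1 X273.5278 Y104.7009 F2547
G1 X154.4492 Y104.7009 F2547
G1 X154.4492 Y162.4859 F2547
M5
G0 X0.0000 Y0.0000

Since the viewBox matches the mm dimensions, user units are millimetres directly. The only transform is the Y-flip y_m = 256.6424 − y_svg.

Shape 1 is a rectangle drawn with `<polygon>`. Its stroke #ff0000 means score at S492, F2547. After flipping Y the toolpath is (170.8968,148.1736) → (291.3305,148.1736) → (291.3305,95.3859) → (170.8968,95.3859) → (170.8968,148.1736), returning to the start.

Shape 2 is a regular polygon drawn with `<polygon>`. Its stroke #ff0000 means score at S492, F2547. After flipping Y the toolpath is (263.7571,77.7748) → (287.0044,71.8849) → (281.1145,48.6376) → (257.8672,54.5275) → (263.7571,77.7748), returning to the start.

Shape 3 is a regular polygon drawn with `<polygon>`. Its stroke #ff0000 means score at S492, F2547. After flipping Y the toolpath is (31.0267,104.7914) → (59.9455,149.8371) → (112.2464,161.2405) → (157.2921,132.3217) → (168.6955,80.0208) → (139.7767,34.9751) → (87.4758,23.5717) → (42.4301,52.4905) → (31.0267,104.7914), returning to the start.

Shape 4 is a circle drawn with `<circle>`. Its stroke #ff0000 means score at S492, F2547. After flipping Y the toolpath is (70.4325,152.3531) → (66.7414,163.7130) → (57.0781,170.7339) → (45.1335,170.7339) → (35.4702,163.7130) → (31.7791,152.3531) → (35.4702,140.9932) → (45.1335,133.9723) → (57.0781,133.9723) → (66.7414,140.9932) → (70.4325,152.3531), returning to the start.

Shape 5 is a closed polygon drawn with `<polygon>`. Its stroke #ff0000 means score at S492, F2547. After flipping Y the toolpath is (49.4987,203.5024) → (38.7135,14.1167) → (213.3402,154.7463) → (49.4987,203.5024), returning to the start.

Shape 6 is a rectangle drawn with `<rect>`. Its stroke #ff0000 means score at S492, F2547. After flipping Y the toolpath is (94.1848,136.0338) → (169.4051,136.0338) → (169.4051,67.6207) → (94.1848,67.6207) → (94.1848,136.0338), returning to the start.

Shape 7 is a rectangle drawn with `<path>`. Its stroke #ff0000 means score at S492, F2547. After flipping Y the toolpath is (154.4492,162.4859) → (273.5278,162.4859) → (273.5278,104.7009) → (154.4492,104.7009) → (154.4492,162.4859), returning to the start.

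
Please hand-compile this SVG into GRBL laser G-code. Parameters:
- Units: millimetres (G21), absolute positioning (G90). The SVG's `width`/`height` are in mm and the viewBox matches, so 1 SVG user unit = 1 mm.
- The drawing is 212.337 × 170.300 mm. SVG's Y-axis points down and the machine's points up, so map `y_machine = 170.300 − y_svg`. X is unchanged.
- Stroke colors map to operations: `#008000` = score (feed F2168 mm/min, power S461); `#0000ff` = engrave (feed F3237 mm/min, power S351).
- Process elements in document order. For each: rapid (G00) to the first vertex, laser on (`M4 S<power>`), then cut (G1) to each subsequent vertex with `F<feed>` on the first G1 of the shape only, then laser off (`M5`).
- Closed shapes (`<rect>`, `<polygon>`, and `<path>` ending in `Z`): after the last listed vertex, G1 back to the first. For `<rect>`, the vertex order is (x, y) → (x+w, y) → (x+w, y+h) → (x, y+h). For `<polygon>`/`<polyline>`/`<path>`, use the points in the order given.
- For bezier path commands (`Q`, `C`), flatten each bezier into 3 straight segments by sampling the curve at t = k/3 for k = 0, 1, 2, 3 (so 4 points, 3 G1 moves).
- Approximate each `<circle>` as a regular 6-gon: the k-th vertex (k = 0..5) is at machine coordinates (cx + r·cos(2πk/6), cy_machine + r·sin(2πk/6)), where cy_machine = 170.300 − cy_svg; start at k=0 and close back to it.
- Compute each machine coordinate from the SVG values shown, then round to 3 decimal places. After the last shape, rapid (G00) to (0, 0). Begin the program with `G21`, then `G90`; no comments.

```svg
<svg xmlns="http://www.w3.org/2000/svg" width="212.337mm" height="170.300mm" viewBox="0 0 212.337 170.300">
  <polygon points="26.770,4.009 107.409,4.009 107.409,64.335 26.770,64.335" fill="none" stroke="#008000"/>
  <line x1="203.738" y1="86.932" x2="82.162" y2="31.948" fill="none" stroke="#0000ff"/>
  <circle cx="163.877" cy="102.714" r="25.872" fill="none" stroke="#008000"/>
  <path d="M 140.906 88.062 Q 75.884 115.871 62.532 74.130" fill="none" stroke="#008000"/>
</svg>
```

G21
G90
G00 X26.770 Y166.291
M4 S461
G1 X107.409 Y166.291 F2168
G1 X107.409 Y105.965
G1 X26.770 Y105.965
G1 X26.770 Y166.291
M5
G00 X203.738 Y83.368
M4 S351
G1 X82.162 Y138.352 F3237
M5
G00 X189.749 Y67.586
M4 S461
G1 X176.813 Y89.992 F2168
G1 X150.941 Y89.992
G1 X138.005 Y67.586
G1 X150.941 Y45.180
G1 X176.813 Y45.180
G1 X189.749 Y67.586
M5
G00 X140.906 Y82.238
M4 S461
G1 X103.299 Y71.426 F2168
G1 X77.174 Y76.070
G1 X62.532 Y96.170
M5
G00 X0.000 Y0.000

Since the viewBox matches the mm dimensions, user units are millimetres directly. The only transform is the Y-flip y_m = 170.300 − y_svg.

Shape 1 is a rectangle drawn with `<polygon>`. Its stroke #008000 means score at S461, F2168. After flipping Y the toolpath is (26.770,166.291) → (107.409,166.291) → (107.409,105.965) → (26.770,105.965) → (26.770,166.291), returning to the start.

Shape 2 is a line segment drawn with `<line>`. Its stroke #0000ff means engrave at S351, F3237. After flipping Y the toolpath is (203.738,83.368) → (82.162,138.352).

Shape 3 is a circle drawn with `<circle>`. Its stroke #008000 means score at S461, F2168. After flipping Y the toolpath is (189.749,67.586) → (176.813,89.992) → (150.941,89.992) → (138.005,67.586) → (150.941,45.180) → (176.813,45.180) → (189.749,67.586), returning to the start.

Shape 4 is a quadratic bezier drawn with `<path>`. Its stroke #008000 means score at S461, F2168. After flipping Y the toolpath is (140.906,82.238) → (103.299,71.426) → (77.174,76.070) → (62.532,96.170).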